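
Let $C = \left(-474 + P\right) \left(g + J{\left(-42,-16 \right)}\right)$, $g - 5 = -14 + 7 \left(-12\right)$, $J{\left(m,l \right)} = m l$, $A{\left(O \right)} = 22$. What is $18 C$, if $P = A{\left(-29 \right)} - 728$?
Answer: $-12297960$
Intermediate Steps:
$J{\left(m,l \right)} = l m$
$g = -93$ ($g = 5 + \left(-14 + 7 \left(-12\right)\right) = 5 - 98 = -93$)
$P = -706$ ($P = 22 - 728 = -706$)
$C = -683220$ ($C = \left(-474 - 706\right) \left(-93 - -672\right) = - 1180 \left(-93 + 672\right) = \left(-1180\right) 579 = -683220$)
$18 C = 18 \left(-683220\right) = -12297960$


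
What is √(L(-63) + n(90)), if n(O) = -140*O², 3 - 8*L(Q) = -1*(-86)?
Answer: I*√18144166/4 ≈ 1064.9*I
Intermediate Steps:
L(Q) = -83/8 (L(Q) = 3/8 - (-1)*(-86)/8 = 3/8 - ⅛*86 = 3/8 - 43/4 = -83/8)
√(L(-63) + n(90)) = √(-83/8 - 140*90²) = √(-83/8 - 140*8100) = √(-83/8 - 1134000) = √(-9072083/8) = I*√18144166/4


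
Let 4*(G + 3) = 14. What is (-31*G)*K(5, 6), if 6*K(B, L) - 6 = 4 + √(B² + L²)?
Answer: -155/6 - 31*√61/12 ≈ -46.010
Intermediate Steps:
G = ½ (G = -3 + (¼)*14 = -3 + 7/2 = ½ ≈ 0.50000)
K(B, L) = 5/3 + √(B² + L²)/6 (K(B, L) = 1 + (4 + √(B² + L²))/6 = 1 + (⅔ + √(B² + L²)/6) = 5/3 + √(B² + L²)/6)
(-31*G)*K(5, 6) = (-31*½)*(5/3 + √(5² + 6²)/6) = -31*(5/3 + √(25 + 36)/6)/2 = -31*(5/3 + √61/6)/2 = -155/6 - 31*√61/12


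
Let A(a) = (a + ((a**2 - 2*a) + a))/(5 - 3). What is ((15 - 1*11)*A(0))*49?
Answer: 0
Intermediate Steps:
A(a) = a**2/2 (A(a) = (a + (a**2 - a))/2 = a**2*(1/2) = a**2/2)
((15 - 1*11)*A(0))*49 = ((15 - 1*11)*((1/2)*0**2))*49 = ((15 - 11)*((1/2)*0))*49 = (4*0)*49 = 0*49 = 0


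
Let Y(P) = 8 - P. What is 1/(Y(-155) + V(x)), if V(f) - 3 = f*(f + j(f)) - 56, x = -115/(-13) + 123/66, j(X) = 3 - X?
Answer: 286/40649 ≈ 0.0070358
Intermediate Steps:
x = 3063/286 (x = -115*(-1/13) + 123*(1/66) = 115/13 + 41/22 = 3063/286 ≈ 10.710)
V(f) = -53 + 3*f (V(f) = 3 + (f*(f + (3 - f)) - 56) = 3 + (f*3 - 56) = 3 + (3*f - 56) = 3 + (-56 + 3*f) = -53 + 3*f)
1/(Y(-155) + V(x)) = 1/((8 - 1*(-155)) + (-53 + 3*(3063/286))) = 1/((8 + 155) + (-53 + 9189/286)) = 1/(163 - 5969/286) = 1/(40649/286) = 286/40649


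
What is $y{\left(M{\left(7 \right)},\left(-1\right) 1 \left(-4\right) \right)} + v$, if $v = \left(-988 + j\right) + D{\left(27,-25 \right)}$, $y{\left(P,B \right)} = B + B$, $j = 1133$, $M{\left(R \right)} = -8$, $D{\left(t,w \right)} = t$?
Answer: $180$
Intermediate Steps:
$y{\left(P,B \right)} = 2 B$
$v = 172$ ($v = \left(-988 + 1133\right) + 27 = 145 + 27 = 172$)
$y{\left(M{\left(7 \right)},\left(-1\right) 1 \left(-4\right) \right)} + v = 2 \left(-1\right) 1 \left(-4\right) + 172 = 2 \left(\left(-1\right) \left(-4\right)\right) + 172 = 2 \cdot 4 + 172 = 8 + 172 = 180$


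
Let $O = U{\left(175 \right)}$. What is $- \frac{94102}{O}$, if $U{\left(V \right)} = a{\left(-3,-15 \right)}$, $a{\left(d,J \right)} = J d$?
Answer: $- \frac{94102}{45} \approx -2091.2$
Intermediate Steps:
$U{\left(V \right)} = 45$ ($U{\left(V \right)} = \left(-15\right) \left(-3\right) = 45$)
$O = 45$
$- \frac{94102}{O} = - \frac{94102}{45}$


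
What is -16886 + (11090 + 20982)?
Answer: 15186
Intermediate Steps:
-16886 + (11090 + 20982) = -16886 + 32072 = 15186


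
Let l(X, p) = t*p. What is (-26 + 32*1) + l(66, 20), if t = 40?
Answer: 806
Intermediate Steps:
l(X, p) = 40*p
(-26 + 32*1) + l(66, 20) = (-26 + 32*1) + 40*20 = (-26 + 32) + 800 = 6 + 800 = 806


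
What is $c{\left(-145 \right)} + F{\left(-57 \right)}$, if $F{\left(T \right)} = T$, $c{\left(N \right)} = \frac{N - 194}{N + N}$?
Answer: $- \frac{16191}{290} \approx -55.831$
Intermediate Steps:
$c{\left(N \right)} = \frac{-194 + N}{2 N}$
$c{\left(-145 \right)} + F{\left(-57 \right)} = \frac{-194 - 145}{2 \left(-145\right)} - 57 = \frac{1}{2} \left(- \frac{1}{145}\right) \left(-339\right) - 57 = \frac{339}{290} - 57 = - \frac{16191}{290}$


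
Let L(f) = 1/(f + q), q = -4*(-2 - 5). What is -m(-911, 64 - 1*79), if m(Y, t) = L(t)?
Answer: -1/13 ≈ -0.076923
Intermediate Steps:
q = 28 (q = -4*(-7) = 28)
L(f) = 1/(28 + f) (L(f) = 1/(f + 28) = 1/(28 + f))
m(Y, t) = 1/(28 + t)
-m(-911, 64 - 1*79) = -1/(28 + (64 - 1*79)) = -1/(28 + (64 - 79)) = -1/(28 - 15) = -1/13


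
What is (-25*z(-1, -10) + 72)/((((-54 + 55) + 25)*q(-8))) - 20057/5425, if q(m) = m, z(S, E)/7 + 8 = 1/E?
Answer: -790477/72800 ≈ -10.858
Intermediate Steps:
z(S, E) = -56 + 7/E
(-25*z(-1, -10) + 72)/((((-54 + 55) + 25)*q(-8))) - 20057/5425 = (-25*(-56 + 7/(-10)) + 72)/((((-54 + 55) + 25)*(-8))) - 20057/5425 = (-25*(-56 + 7*(-1/10)) + 72)/(((1 + 25)*(-8))) - 20057*1/5425 = (-25*(-56 - 7/10) + 72)/((26*(-8))) - 647/175 = (-25*(-567/10) + 72)/(-208) - 647/175 = (2835/2 + 72)*(-1/208) - 647/175 = (2979/2)*(-1/208) - 647/175 = -2979/416 - 647/175 = -790477/72800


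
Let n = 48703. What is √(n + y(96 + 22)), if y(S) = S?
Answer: √48821 ≈ 220.95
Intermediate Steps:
√(n + y(96 + 22)) = √(48703 + (96 + 22)) = √(48703 + 118) = √48821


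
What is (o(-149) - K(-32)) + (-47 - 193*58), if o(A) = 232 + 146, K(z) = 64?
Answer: -10927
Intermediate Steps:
o(A) = 378
(o(-149) - K(-32)) + (-47 - 193*58) = (378 - 1*64) + (-47 - 193*58) = (378 - 64) + (-47 - 11194) = 314 - 11241 = -10927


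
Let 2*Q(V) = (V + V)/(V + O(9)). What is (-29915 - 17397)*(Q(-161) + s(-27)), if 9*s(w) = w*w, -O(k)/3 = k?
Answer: -182021092/47 ≈ -3.8728e+6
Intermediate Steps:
O(k) = -3*k
s(w) = w²/9 (s(w) = (w*w)/9 = w²/9)
Q(V) = V/(-27 + V) (Q(V) = ((V + V)/(V - 3*9))/2 = ((2*V)/(V - 27))/2 = ((2*V)/(-27 + V))/2 = (2*V/(-27 + V))/2 = V/(-27 + V))
(-29915 - 17397)*(Q(-161) + s(-27)) = (-29915 - 17397)*(-161/(-27 - 161) + (⅑)*(-27)²) = -47312*(-161/(-188) + (⅑)*729) = -47312*(-161*(-1/188) + 81) = -47312*(161/188 + 81) = -47312*15389/188 = -182021092/47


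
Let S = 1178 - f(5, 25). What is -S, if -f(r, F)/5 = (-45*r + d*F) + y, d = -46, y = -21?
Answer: 5802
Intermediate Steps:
f(r, F) = 105 + 225*r + 230*F (f(r, F) = -5*((-45*r - 46*F) - 21) = -5*((-46*F - 45*r) - 21) = -5*(-21 - 46*F - 45*r) = 105 + 225*r + 230*F)
S = -5802 (S = 1178 - (105 + 225*5 + 230*25) = 1178 - (105 + 1125 + 5750) = 1178 - 1*6980 = 1178 - 6980 = -5802)
-S = -1*(-5802) = 5802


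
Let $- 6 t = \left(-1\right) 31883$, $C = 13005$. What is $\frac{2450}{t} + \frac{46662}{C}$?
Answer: $\frac{559632682}{138212805} \approx 4.0491$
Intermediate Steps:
$t = \frac{31883}{6}$ ($t = - \frac{\left(-1\right) 31883}{6} = \left(- \frac{1}{6}\right) \left(-31883\right) = \frac{31883}{6} \approx 5313.8$)
$\frac{2450}{t} + \frac{46662}{C} = \frac{2450}{\frac{31883}{6}} + \frac{46662}{13005} = 2450 \cdot \frac{6}{31883} + 46662 \cdot \frac{1}{13005} = \frac{14700}{31883} + \frac{15554}{4335} = \frac{559632682}{138212805}$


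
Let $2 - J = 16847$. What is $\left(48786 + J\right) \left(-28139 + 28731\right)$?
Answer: $18909072$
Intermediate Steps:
$J = -16845$ ($J = 2 - 16847 = -16845$)
$\left(48786 + J\right) \left(-28139 + 28731\right) = \left(48786 - 16845\right) \left(-28139 + 28731\right) = 31941 \cdot 592 = 18909072$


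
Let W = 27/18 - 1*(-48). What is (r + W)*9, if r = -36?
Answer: 243/2 ≈ 121.50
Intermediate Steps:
W = 99/2 (W = 27*(1/18) + 48 = 3/2 + 48 = 99/2 ≈ 49.500)
(r + W)*9 = (-36 + 99/2)*9 = (27/2)*9 = 243/2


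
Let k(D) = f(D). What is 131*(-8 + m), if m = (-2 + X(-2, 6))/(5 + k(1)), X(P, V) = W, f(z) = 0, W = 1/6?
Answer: -32881/30 ≈ -1096.0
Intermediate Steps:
W = 1/6 ≈ 0.16667
k(D) = 0
X(P, V) = 1/6
m = -11/30 (m = (-2 + 1/6)/(5 + 0) = -11/6/5 = -11/6*1/5 = -11/30 ≈ -0.36667)
131*(-8 + m) = 131*(-8 - 11/30) = 131*(-251/30) = -32881/30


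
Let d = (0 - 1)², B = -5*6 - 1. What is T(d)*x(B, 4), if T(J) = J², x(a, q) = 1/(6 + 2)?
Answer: ⅛ ≈ 0.12500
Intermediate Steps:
B = -31 (B = -30 - 1 = -31)
x(a, q) = ⅛ (x(a, q) = 1/8 = ⅛)
d = 1 (d = (-1)² = 1)
T(d)*x(B, 4) = 1²*(⅛) = 1*(⅛) = ⅛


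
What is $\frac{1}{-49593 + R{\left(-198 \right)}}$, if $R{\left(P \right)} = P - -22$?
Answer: $- \frac{1}{49769} \approx -2.0093 \cdot 10^{-5}$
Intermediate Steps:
$R{\left(P \right)} = 22 + P$ ($R{\left(P \right)} = P + 22 = 22 + P$)
$\frac{1}{-49593 + R{\left(-198 \right)}} = \frac{1}{-49593 + \left(22 - 198\right)} = \frac{1}{-49593 - 176} = \frac{1}{-49769} = - \frac{1}{49769}$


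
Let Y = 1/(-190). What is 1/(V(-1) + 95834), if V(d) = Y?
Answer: 190/18208459 ≈ 1.0435e-5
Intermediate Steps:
Y = -1/190 ≈ -0.0052632
V(d) = -1/190
1/(V(-1) + 95834) = 1/(-1/190 + 95834) = 1/(18208459/190) = 190/18208459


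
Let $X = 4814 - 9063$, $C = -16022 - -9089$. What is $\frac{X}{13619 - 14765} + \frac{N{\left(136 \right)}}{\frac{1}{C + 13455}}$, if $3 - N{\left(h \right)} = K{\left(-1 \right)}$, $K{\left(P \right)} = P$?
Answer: $\frac{29901097}{1146} \approx 26092.0$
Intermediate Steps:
$C = -6933$ ($C = -16022 + 9089 = -6933$)
$N{\left(h \right)} = 4$ ($N{\left(h \right)} = 3 - -1 = 3 + 1 = 4$)
$X = -4249$ ($X = 4814 - 9063 = -4249$)
$\frac{X}{13619 - 14765} + \frac{N{\left(136 \right)}}{\frac{1}{C + 13455}} = - \frac{4249}{13619 - 14765} + \frac{4}{\frac{1}{-6933 + 13455}} = - \frac{4249}{13619 - 14765} + \frac{4}{\frac{1}{6522}} = - \frac{4249}{-1146} + 4 \frac{1}{\frac{1}{6522}} = \left(-4249\right) \left(- \frac{1}{1146}\right) + 4 \cdot 6522 = \frac{4249}{1146} + 26088 = \frac{29901097}{1146}$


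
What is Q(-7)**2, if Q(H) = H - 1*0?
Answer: 49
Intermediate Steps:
Q(H) = H (Q(H) = H + 0 = H)
Q(-7)**2 = (-7)**2 = 49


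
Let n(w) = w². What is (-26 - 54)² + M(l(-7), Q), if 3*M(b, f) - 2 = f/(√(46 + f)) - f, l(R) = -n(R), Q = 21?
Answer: 19181/3 + 7*√67/67 ≈ 6394.5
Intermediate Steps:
l(R) = -R²
M(b, f) = ⅔ - f/3 + f/(3*√(46 + f)) (M(b, f) = ⅔ + (f/(√(46 + f)) - f)/3 = ⅔ + (f/√(46 + f) - f)/3 = ⅔ + (-f + f/√(46 + f))/3 = ⅔ + (-f/3 + f/(3*√(46 + f))) = ⅔ - f/3 + f/(3*√(46 + f)))
(-26 - 54)² + M(l(-7), Q) = (-26 - 54)² + (⅔ - ⅓*21 + (⅓)*21/√(46 + 21)) = (-80)² + (⅔ - 7 + (⅓)*21/√67) = 6400 + (⅔ - 7 + (⅓)*21*(√67/67)) = 6400 + (⅔ - 7 + 7*√67/67) = 6400 + (-19/3 + 7*√67/67) = 19181/3 + 7*√67/67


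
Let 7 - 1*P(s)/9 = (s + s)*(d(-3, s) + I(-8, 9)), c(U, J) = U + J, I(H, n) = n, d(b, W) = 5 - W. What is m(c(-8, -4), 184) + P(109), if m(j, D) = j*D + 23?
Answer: 184268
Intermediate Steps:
c(U, J) = J + U
m(j, D) = 23 + D*j (m(j, D) = D*j + 23 = 23 + D*j)
P(s) = 63 - 18*s*(14 - s) (P(s) = 63 - 9*(s + s)*((5 - s) + 9) = 63 - 9*2*s*(14 - s) = 63 - 18*s*(14 - s))
m(c(-8, -4), 184) + P(109) = (23 + 184*(-4 - 8)) + (63 - 252*109 + 18*109²) = (23 + 184*(-12)) + (63 - 27468 + 18*11881) = (23 - 2208) + (63 - 27468 + 213858) = -2185 + 186453 = 184268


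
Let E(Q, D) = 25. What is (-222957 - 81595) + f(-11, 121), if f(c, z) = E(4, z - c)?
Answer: -304527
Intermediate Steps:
f(c, z) = 25
(-222957 - 81595) + f(-11, 121) = (-222957 - 81595) + 25 = -304552 + 25 = -304527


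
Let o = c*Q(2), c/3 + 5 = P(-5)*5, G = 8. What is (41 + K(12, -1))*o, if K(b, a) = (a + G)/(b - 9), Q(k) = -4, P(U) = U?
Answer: 15600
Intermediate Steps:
c = -90 (c = -15 + 3*(-5*5) = -15 + 3*(-25) = -15 - 75 = -90)
K(b, a) = (8 + a)/(-9 + b) (K(b, a) = (a + 8)/(b - 9) = (8 + a)/(-9 + b))
o = 360 (o = -90*(-4) = 360)
(41 + K(12, -1))*o = (41 + (8 - 1)/(-9 + 12))*360 = (41 + 7/3)*360 = (130/3)*360 = 15600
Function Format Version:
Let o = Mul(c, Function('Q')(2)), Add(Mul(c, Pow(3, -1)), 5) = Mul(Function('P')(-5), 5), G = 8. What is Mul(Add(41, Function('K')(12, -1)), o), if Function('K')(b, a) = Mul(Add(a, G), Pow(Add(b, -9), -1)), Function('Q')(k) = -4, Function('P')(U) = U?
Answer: 15600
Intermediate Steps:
c = -90 (c = Add(-15, Mul(3, Mul(-5, 5))) = Add(-15, Mul(3, -25)) = Add(-15, -75) = -90)
Function('K')(b, a) = Mul(Pow(Add(-9, b), -1), Add(8, a)) (Function('K')(b, a) = Mul(Add(a, 8), Pow(Add(b, -9), -1)) = Mul(Add(8, a), Pow(Add(-9, b), -1)) = Mul(Pow(Add(-9, b), -1), Add(8, a)))
o = 360 (o = Mul(-90, -4) = 360)
Mul(Add(41, Function('K')(12, -1)), o) = Mul(Add(41, Mul(Pow(Add(-9, 12), -1), Add(8, -1))), 360) = Mul(Add(41, Mul(Pow(3, -1), 7)), 360) = Mul(Add(41, Mul(Rational(1, 3), 7)), 360) = Mul(Add(41, Rational(7, 3)), 360) = Mul(Rational(130, 3), 360) = 15600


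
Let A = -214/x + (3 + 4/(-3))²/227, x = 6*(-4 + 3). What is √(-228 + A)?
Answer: 4*I*√5574439/681 ≈ 13.868*I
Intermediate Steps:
x = -6 (x = 6*(-1) = -6)
A = 72892/2043 (A = -214/(-6) + (3 + 4/(-3))²/227 = -214*(-⅙) + (3 + 4*(-⅓))²*(1/227) = 107/3 + (3 - 4/3)²*(1/227) = 107/3 + (5/3)²*(1/227) = 107/3 + (25/9)*(1/227) = 107/3 + 25/2043 = 72892/2043 ≈ 35.679)
√(-228 + A) = √(-228 + 72892/2043) = √(-392912/2043) = 4*I*√5574439/681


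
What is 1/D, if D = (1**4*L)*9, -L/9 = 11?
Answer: -1/891 ≈ -0.0011223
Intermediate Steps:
L = -99 (L = -9*11 = -99)
D = -891 (D = (1**4*(-99))*9 = (1*(-99))*9 = -99*9 = -891)
1/D = 1/(-891) = -1/891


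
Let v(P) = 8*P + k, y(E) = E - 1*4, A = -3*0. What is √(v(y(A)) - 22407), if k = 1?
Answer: I*√22438 ≈ 149.79*I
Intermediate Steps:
A = 0
y(E) = -4 + E (y(E) = E - 4 = -4 + E)
v(P) = 1 + 8*P (v(P) = 8*P + 1 = 1 + 8*P)
√(v(y(A)) - 22407) = √((1 + 8*(-4 + 0)) - 22407) = √((1 + 8*(-4)) - 22407) = √((1 - 32) - 22407) = √(-31 - 22407) = √(-22438) = I*√22438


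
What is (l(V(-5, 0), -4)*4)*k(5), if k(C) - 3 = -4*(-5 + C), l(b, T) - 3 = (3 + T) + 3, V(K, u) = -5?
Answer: 60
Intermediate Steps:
l(b, T) = 9 + T (l(b, T) = 3 + ((3 + T) + 3) = 3 + (6 + T) = 9 + T)
k(C) = 23 - 4*C (k(C) = 3 - 4*(-5 + C) = 3 + (20 - 4*C) = 23 - 4*C)
(l(V(-5, 0), -4)*4)*k(5) = ((9 - 4)*4)*(23 - 4*5) = (5*4)*(23 - 20) = 20*3 = 60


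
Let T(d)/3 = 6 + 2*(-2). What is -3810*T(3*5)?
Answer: -22860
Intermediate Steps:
T(d) = 6 (T(d) = 3*(6 + 2*(-2)) = 3*(6 - 4) = 3*2 = 6)
-3810*T(3*5) = -3810*6 = -22860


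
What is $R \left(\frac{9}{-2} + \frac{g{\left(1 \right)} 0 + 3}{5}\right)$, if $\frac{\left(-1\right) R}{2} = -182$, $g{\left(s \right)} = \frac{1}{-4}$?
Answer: $- \frac{7098}{5} \approx -1419.6$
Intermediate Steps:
$g{\left(s \right)} = - \frac{1}{4}$
$R = 364$ ($R = \left(-2\right) \left(-182\right) = 364$)
$R \left(\frac{9}{-2} + \frac{g{\left(1 \right)} 0 + 3}{5}\right) = 364 \left(\frac{9}{-2} + \frac{\left(- \frac{1}{4}\right) 0 + 3}{5}\right) = 364 \left(9 \left(- \frac{1}{2}\right) + \left(0 + 3\right) \frac{1}{5}\right) = 364 \left(- \frac{9}{2} + 3 \cdot \frac{1}{5}\right) = 364 \left(- \frac{9}{2} + \frac{3}{5}\right) = 364 \left(- \frac{39}{10}\right) = - \frac{7098}{5}$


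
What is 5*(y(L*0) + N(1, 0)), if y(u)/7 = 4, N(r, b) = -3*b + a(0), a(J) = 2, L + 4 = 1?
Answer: 150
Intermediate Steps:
L = -3 (L = -4 + 1 = -3)
N(r, b) = 2 - 3*b (N(r, b) = -3*b + 2 = 2 - 3*b)
y(u) = 28 (y(u) = 7*4 = 28)
5*(y(L*0) + N(1, 0)) = 5*(28 + (2 - 3*0)) = 5*(28 + (2 + 0)) = 5*(28 + 2) = 5*30 = 150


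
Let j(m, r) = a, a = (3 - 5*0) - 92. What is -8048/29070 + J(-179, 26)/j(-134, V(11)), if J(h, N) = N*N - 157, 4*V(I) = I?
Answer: -7901801/1293615 ≈ -6.1083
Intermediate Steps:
V(I) = I/4
a = -89 (a = (3 + 0) - 92 = 3 - 92 = -89)
j(m, r) = -89
J(h, N) = -157 + N² (J(h, N) = N² - 157 = -157 + N²)
-8048/29070 + J(-179, 26)/j(-134, V(11)) = -8048/29070 + (-157 + 26²)/(-89) = -8048*1/29070 + (-157 + 676)*(-1/89) = -4024/14535 + 519*(-1/89) = -4024/14535 - 519/89 = -7901801/1293615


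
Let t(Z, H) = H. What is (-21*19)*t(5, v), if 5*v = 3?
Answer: -1197/5 ≈ -239.40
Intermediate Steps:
v = 3/5 (v = (1/5)*3 = 3/5 ≈ 0.60000)
(-21*19)*t(5, v) = -21*19*(3/5) = -399*3/5 = -1197/5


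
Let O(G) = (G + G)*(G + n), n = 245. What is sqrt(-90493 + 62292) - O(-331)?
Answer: -56932 + I*sqrt(28201) ≈ -56932.0 + 167.93*I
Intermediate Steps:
O(G) = 2*G*(245 + G) (O(G) = (G + G)*(G + 245) = (2*G)*(245 + G) = 2*G*(245 + G))
sqrt(-90493 + 62292) - O(-331) = sqrt(-90493 + 62292) - 2*(-331)*(245 - 331) = sqrt(-28201) - 2*(-331)*(-86) = I*sqrt(28201) - 1*56932 = I*sqrt(28201) - 56932 = -56932 + I*sqrt(28201)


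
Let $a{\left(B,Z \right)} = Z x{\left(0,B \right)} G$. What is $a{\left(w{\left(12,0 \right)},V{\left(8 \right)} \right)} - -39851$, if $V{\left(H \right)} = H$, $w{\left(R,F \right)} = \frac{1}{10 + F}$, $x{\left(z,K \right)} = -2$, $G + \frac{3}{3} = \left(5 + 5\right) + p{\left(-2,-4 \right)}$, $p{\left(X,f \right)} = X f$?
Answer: $39579$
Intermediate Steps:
$G = 17$ ($G = -1 + \left(\left(5 + 5\right) - -8\right) = -1 + \left(10 + 8\right) = -1 + 18 = 17$)
$a{\left(B,Z \right)} = - 34 Z$ ($a{\left(B,Z \right)} = Z \left(-2\right) 17 = - 2 Z 17 = - 34 Z$)
$a{\left(w{\left(12,0 \right)},V{\left(8 \right)} \right)} - -39851 = \left(-34\right) 8 - -39851 = -272 + 39851 = 39579$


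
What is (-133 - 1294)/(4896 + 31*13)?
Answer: -1427/5299 ≈ -0.26930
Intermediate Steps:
(-133 - 1294)/(4896 + 31*13) = -1427/(4896 + 403) = -1427/5299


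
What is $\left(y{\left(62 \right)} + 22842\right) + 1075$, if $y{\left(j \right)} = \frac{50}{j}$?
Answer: $\frac{741452}{31} \approx 23918.0$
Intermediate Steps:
$\left(y{\left(62 \right)} + 22842\right) + 1075 = \left(\frac{50}{62} + 22842\right) + 1075 = \left(50 \cdot \frac{1}{62} + 22842\right) + 1075 = \left(\frac{25}{31} + 22842\right) + 1075 = \frac{708127}{31} + 1075 = \frac{741452}{31}$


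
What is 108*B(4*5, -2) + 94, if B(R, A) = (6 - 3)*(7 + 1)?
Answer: 2686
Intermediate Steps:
B(R, A) = 24 (B(R, A) = 3*8 = 24)
108*B(4*5, -2) + 94 = 108*24 + 94 = 2592 + 94 = 2686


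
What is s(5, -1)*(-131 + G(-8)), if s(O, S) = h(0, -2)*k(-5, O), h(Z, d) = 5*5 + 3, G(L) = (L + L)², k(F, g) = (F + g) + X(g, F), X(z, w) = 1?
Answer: 3500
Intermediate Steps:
k(F, g) = 1 + F + g (k(F, g) = (F + g) + 1 = 1 + F + g)
G(L) = 4*L² (G(L) = (2*L)² = 4*L²)
h(Z, d) = 28 (h(Z, d) = 25 + 3 = 28)
s(O, S) = -112 + 28*O (s(O, S) = 28*(1 - 5 + O) = 28*(-4 + O) = -112 + 28*O)
s(5, -1)*(-131 + G(-8)) = (-112 + 28*5)*(-131 + 4*(-8)²) = (-112 + 140)*(-131 + 4*64) = 28*(-131 + 256) = 28*125 = 3500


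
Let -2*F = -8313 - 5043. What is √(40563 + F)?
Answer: 3*√5249 ≈ 217.35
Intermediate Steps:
F = 6678 (F = -(-8313 - 5043)/2 = -½*(-13356) = 6678)
√(40563 + F) = √(40563 + 6678) = √47241 = 3*√5249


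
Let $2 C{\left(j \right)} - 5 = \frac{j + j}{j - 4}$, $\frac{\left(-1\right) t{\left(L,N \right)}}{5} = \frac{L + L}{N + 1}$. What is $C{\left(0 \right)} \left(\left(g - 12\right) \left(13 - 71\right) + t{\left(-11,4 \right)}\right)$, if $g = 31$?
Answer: $-2700$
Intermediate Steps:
$t{\left(L,N \right)} = - \frac{10 L}{1 + N}$ ($t{\left(L,N \right)} = - 5 \frac{L + L}{N + 1} = - 5 \frac{2 L}{1 + N} = - \frac{10 L}{1 + N}$)
$C{\left(j \right)} = \frac{5}{2} + \frac{j}{-4 + j}$ ($C{\left(j \right)} = \frac{5}{2} + \frac{\left(j + j\right) \frac{1}{j - 4}}{2} = \frac{5}{2} + \frac{2 j \frac{1}{-4 + j}}{2} = \frac{5}{2} + \frac{j}{-4 + j}$)
$C{\left(0 \right)} \left(\left(g - 12\right) \left(13 - 71\right) + t{\left(-11,4 \right)}\right) = \frac{-20 + 7 \cdot 0}{2 \left(-4 + 0\right)} \left(\left(31 - 12\right) \left(13 - 71\right) - - \frac{110}{1 + 4}\right) = \frac{-20 + 0}{2 \left(-4\right)} \left(19 \left(-58\right) - - \frac{110}{5}\right) = \frac{1}{2} \left(- \frac{1}{4}\right) \left(-20\right) \left(-1102 - \left(-110\right) \frac{1}{5}\right) = \frac{5 \left(-1102 + 22\right)}{2} = \frac{5}{2} \left(-1080\right) = -2700$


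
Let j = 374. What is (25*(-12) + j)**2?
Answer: 5476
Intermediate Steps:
(25*(-12) + j)**2 = (25*(-12) + 374)**2 = (-300 + 374)**2 = 74**2 = 5476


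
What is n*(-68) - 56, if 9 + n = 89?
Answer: -5496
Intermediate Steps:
n = 80 (n = -9 + 89 = 80)
n*(-68) - 56 = 80*(-68) - 56 = -5440 - 56 = -5496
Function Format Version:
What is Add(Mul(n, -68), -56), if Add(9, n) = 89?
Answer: -5496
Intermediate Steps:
n = 80 (n = Add(-9, 89) = 80)
Add(Mul(n, -68), -56) = Add(Mul(80, -68), -56) = Add(-5440, -56) = -5496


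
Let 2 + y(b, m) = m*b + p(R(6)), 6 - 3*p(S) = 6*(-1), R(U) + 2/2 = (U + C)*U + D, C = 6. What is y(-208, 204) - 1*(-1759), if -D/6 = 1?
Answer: -40671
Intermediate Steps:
D = -6 (D = -6*1 = -6)
R(U) = -7 + U*(6 + U) (R(U) = -1 + ((U + 6)*U - 6) = -1 + ((6 + U)*U - 6) = -1 + (U*(6 + U) - 6) = -1 + (-6 + U*(6 + U)) = -7 + U*(6 + U))
p(S) = 4 (p(S) = 2 - 2*(-1) = 2 - ⅓*(-6) = 2 + 2 = 4)
y(b, m) = 2 + b*m (y(b, m) = -2 + (m*b + 4) = -2 + (b*m + 4) = -2 + (4 + b*m) = 2 + b*m)
y(-208, 204) - 1*(-1759) = (2 - 208*204) - 1*(-1759) = (2 - 42432) + 1759 = -42430 + 1759 = -40671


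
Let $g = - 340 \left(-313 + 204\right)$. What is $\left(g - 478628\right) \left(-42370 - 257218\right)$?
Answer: $132288473984$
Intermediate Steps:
$g = 37060$ ($g = \left(-340\right) \left(-109\right) = 37060$)
$\left(g - 478628\right) \left(-42370 - 257218\right) = \left(37060 - 478628\right) \left(-42370 - 257218\right) = \left(-441568\right) \left(-299588\right) = 132288473984$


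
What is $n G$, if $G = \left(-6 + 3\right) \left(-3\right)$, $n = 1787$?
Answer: $16083$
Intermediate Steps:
$G = 9$ ($G = \left(-3\right) \left(-3\right) = 9$)
$n G = 1787 \cdot 9 = 16083$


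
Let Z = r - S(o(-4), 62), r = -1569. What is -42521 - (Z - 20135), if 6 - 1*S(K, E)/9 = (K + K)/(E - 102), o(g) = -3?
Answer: -415287/20 ≈ -20764.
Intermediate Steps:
S(K, E) = 54 - 18*K/(-102 + E) (S(K, E) = 54 - 9*(K + K)/(E - 102) = 54 - 9*2*K/(-102 + E) = 54 - 18*K/(-102 + E))
Z = -32433/20 (Z = -1569 - 18*(-306 - 1*(-3) + 3*62)/(-102 + 62) = -1569 - 18*(-306 + 3 + 186)/(-40) = -1569 - 18*(-1)*(-117)/40 = -1569 - 1*1053/20 = -1569 - 1053/20 = -32433/20 ≈ -1621.7)
-42521 - (Z - 20135) = -42521 - (-32433/20 - 20135) = -42521 - 1*(-435133/20) = -42521 + 435133/20 = -415287/20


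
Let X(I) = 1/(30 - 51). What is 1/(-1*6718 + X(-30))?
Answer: -21/141079 ≈ -0.00014885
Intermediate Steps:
X(I) = -1/21 (X(I) = 1/(-21) = -1/21)
1/(-1*6718 + X(-30)) = 1/(-1*6718 - 1/21) = 1/(-6718 - 1/21) = 1/(-141079/21) = -21/141079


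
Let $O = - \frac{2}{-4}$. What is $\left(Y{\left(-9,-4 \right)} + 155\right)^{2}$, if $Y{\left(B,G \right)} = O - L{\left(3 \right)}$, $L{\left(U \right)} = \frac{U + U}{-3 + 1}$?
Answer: $\frac{100489}{4} \approx 25122.0$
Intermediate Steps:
$L{\left(U \right)} = - U$ ($L{\left(U \right)} = \frac{2 U}{-2} = 2 U \left(- \frac{1}{2}\right) = - U$)
$O = \frac{1}{2}$ ($O = \left(-2\right) \left(- \frac{1}{4}\right) = \frac{1}{2} \approx 0.5$)
$Y{\left(B,G \right)} = \frac{7}{2}$ ($Y{\left(B,G \right)} = \frac{1}{2} - \left(-1\right) 3 = \frac{1}{2} - -3 = \frac{1}{2} + 3 = \frac{7}{2}$)
$\left(Y{\left(-9,-4 \right)} + 155\right)^{2} = \left(\frac{7}{2} + 155\right)^{2} = \left(\frac{317}{2}\right)^{2} = \frac{100489}{4}$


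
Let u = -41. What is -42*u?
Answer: 1722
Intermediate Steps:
-42*u = -42*(-41) = 1722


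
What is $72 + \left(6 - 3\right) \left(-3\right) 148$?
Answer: $-1260$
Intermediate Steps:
$72 + \left(6 - 3\right) \left(-3\right) 148 = 72 + 3 \left(-3\right) 148 = 72 - 1332 = -1260$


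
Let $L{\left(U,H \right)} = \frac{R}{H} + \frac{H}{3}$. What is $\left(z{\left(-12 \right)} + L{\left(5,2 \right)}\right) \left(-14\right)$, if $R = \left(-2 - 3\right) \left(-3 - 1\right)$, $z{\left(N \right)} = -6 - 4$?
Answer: $- \frac{28}{3} \approx -9.3333$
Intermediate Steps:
$z{\left(N \right)} = -10$
$R = 20$ ($R = \left(-5\right) \left(-4\right) = 20$)
$L{\left(U,H \right)} = \frac{20}{H} + \frac{H}{3}$
$\left(z{\left(-12 \right)} + L{\left(5,2 \right)}\right) \left(-14\right) = \left(-10 + \left(\frac{20}{2} + \frac{1}{3} \cdot 2\right)\right) \left(-14\right) = \left(-10 + \left(20 \cdot \frac{1}{2} + \frac{2}{3}\right)\right) \left(-14\right) = \left(-10 + \left(10 + \frac{2}{3}\right)\right) \left(-14\right) = \left(-10 + \frac{32}{3}\right) \left(-14\right) = \frac{2}{3} \left(-14\right) = - \frac{28}{3}$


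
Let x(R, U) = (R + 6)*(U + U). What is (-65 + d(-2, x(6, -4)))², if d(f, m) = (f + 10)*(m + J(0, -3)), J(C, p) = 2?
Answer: 667489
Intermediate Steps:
x(R, U) = 2*U*(6 + R) (x(R, U) = (6 + R)*(2*U) = 2*U*(6 + R))
d(f, m) = (2 + m)*(10 + f) (d(f, m) = (f + 10)*(m + 2) = (10 + f)*(2 + m) = (2 + m)*(10 + f))
(-65 + d(-2, x(6, -4)))² = (-65 + (20 + 2*(-2) + 10*(2*(-4)*(6 + 6)) - 4*(-4)*(6 + 6)))² = (-65 + (20 - 4 + 10*(2*(-4)*12) - 4*(-4)*12))² = (-65 + (20 - 4 + 10*(-96) - 2*(-96)))² = (-65 + (20 - 4 - 960 + 192))² = (-65 - 752)² = (-817)² = 667489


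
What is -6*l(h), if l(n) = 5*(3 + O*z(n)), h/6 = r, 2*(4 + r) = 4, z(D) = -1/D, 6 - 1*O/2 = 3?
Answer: -105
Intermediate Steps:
O = 6 (O = 12 - 2*3 = 12 - 6 = 6)
r = -2 (r = -4 + (1/2)*4 = -4 + 2 = -2)
h = -12 (h = 6*(-2) = -12)
l(n) = 15 - 30/n (l(n) = 5*(3 + 6*(-1/n)) = 5*(3 - 6/n) = 15 - 30/n)
-6*l(h) = -6*(15 - 30/(-12)) = -6*(15 - 30*(-1/12)) = -6*(15 + 5/2) = -6*35/2 = -105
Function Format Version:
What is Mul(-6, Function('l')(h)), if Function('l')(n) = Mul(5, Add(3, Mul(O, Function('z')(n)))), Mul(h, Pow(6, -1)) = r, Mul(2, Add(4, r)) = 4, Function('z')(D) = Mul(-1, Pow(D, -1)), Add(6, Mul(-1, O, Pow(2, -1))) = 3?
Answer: -105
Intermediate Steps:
O = 6 (O = Add(12, Mul(-2, 3)) = Add(12, -6) = 6)
r = -2 (r = Add(-4, Mul(Rational(1, 2), 4)) = Add(-4, 2) = -2)
h = -12 (h = Mul(6, -2) = -12)
Function('l')(n) = Add(15, Mul(-30, Pow(n, -1))) (Function('l')(n) = Mul(5, Add(3, Mul(6, Mul(-1, Pow(n, -1))))) = Mul(5, Add(3, Mul(-6, Pow(n, -1)))) = Add(15, Mul(-30, Pow(n, -1))))
Mul(-6, Function('l')(h)) = Mul(-6, Add(15, Mul(-30, Pow(-12, -1)))) = Mul(-6, Add(15, Mul(-30, Rational(-1, 12)))) = Mul(-6, Add(15, Rational(5, 2))) = Mul(-6, Rational(35, 2)) = -105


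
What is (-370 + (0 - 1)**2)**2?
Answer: 136161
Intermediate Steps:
(-370 + (0 - 1)**2)**2 = (-370 + (-1)**2)**2 = (-370 + 1)**2 = (-369)**2 = 136161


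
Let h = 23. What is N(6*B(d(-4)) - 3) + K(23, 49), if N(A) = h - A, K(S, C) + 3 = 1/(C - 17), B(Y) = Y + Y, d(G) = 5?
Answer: -1183/32 ≈ -36.969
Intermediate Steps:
B(Y) = 2*Y
K(S, C) = -3 + 1/(-17 + C) (K(S, C) = -3 + 1/(C - 17) = -3 + 1/(-17 + C))
N(A) = 23 - A
N(6*B(d(-4)) - 3) + K(23, 49) = (23 - (6*(2*5) - 3)) + (52 - 3*49)/(-17 + 49) = (23 - (6*10 - 3)) + (52 - 147)/32 = (23 - (60 - 3)) + (1/32)*(-95) = (23 - 1*57) - 95/32 = (23 - 57) - 95/32 = -34 - 95/32 = -1183/32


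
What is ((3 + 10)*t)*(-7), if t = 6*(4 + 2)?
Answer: -3276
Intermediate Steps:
t = 36 (t = 6*6 = 36)
((3 + 10)*t)*(-7) = ((3 + 10)*36)*(-7) = (13*36)*(-7) = 468*(-7) = -3276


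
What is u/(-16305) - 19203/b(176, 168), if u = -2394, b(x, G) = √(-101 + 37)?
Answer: 798/5435 + 19203*I/8 ≈ 0.14683 + 2400.4*I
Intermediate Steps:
b(x, G) = 8*I (b(x, G) = √(-64) = 8*I)
u/(-16305) - 19203/b(176, 168) = -2394/(-16305) - 19203*(-I/8) = -2394*(-1/16305) - (-19203)*I/8 = 798/5435 + 19203*I/8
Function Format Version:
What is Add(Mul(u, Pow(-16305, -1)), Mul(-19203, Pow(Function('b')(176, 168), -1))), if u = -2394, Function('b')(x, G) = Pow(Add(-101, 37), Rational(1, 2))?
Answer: Add(Rational(798, 5435), Mul(Rational(19203, 8), I)) ≈ Add(0.14683, Mul(2400.4, I))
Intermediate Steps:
Function('b')(x, G) = Mul(8, I) (Function('b')(x, G) = Pow(-64, Rational(1, 2)) = Mul(8, I))
Add(Mul(u, Pow(-16305, -1)), Mul(-19203, Pow(Function('b')(176, 168), -1))) = Add(Mul(-2394, Pow(-16305, -1)), Mul(-19203, Pow(Mul(8, I), -1))) = Add(Mul(-2394, Rational(-1, 16305)), Mul(-19203, Mul(Rational(-1, 8), I))) = Add(Rational(798, 5435), Mul(Rational(19203, 8), I))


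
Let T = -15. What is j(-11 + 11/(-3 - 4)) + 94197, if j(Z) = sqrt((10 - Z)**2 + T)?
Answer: 94197 + sqrt(24229)/7 ≈ 94219.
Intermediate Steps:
j(Z) = sqrt(-15 + (10 - Z)**2) (j(Z) = sqrt((10 - Z)**2 - 15) = sqrt(-15 + (10 - Z)**2))
j(-11 + 11/(-3 - 4)) + 94197 = sqrt(-15 + (-10 + (-11 + 11/(-3 - 4)))**2) + 94197 = sqrt(-15 + (-10 + (-11 + 11/(-7)))**2) + 94197 = sqrt(-15 + (-10 + (-11 - 1/7*11))**2) + 94197 = sqrt(-15 + (-10 + (-11 - 11/7))**2) + 94197 = sqrt(-15 + (-10 - 88/7)**2) + 94197 = sqrt(-15 + (-158/7)**2) + 94197 = sqrt(-15 + 24964/49) + 94197 = sqrt(24229/49) + 94197 = sqrt(24229)/7 + 94197 = 94197 + sqrt(24229)/7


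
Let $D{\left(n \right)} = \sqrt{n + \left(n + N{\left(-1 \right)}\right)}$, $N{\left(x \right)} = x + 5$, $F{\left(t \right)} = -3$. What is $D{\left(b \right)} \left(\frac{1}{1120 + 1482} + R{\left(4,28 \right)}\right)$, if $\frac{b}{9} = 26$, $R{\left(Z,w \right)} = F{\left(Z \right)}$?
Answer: $- \frac{7805 \sqrt{118}}{1301} \approx -65.168$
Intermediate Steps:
$N{\left(x \right)} = 5 + x$
$R{\left(Z,w \right)} = -3$
$b = 234$ ($b = 9 \cdot 26 = 234$)
$D{\left(n \right)} = \sqrt{4 + 2 n}$ ($D{\left(n \right)} = \sqrt{n + \left(n + \left(5 - 1\right)\right)} = \sqrt{n + \left(n + 4\right)} = \sqrt{n + \left(4 + n\right)} = \sqrt{4 + 2 n}$)
$D{\left(b \right)} \left(\frac{1}{1120 + 1482} + R{\left(4,28 \right)}\right) = \sqrt{4 + 2 \cdot 234} \left(\frac{1}{1120 + 1482} - 3\right) = \sqrt{4 + 468} \left(\frac{1}{2602} - 3\right) = \sqrt{472} \left(\frac{1}{2602} - 3\right) = 2 \sqrt{118} \left(- \frac{7805}{2602}\right) = - \frac{7805 \sqrt{118}}{1301}$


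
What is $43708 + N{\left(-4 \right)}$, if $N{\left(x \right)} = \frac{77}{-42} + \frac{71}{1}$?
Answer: $\frac{262663}{6} \approx 43777.0$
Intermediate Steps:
$N{\left(x \right)} = \frac{415}{6}$ ($N{\left(x \right)} = 77 \left(- \frac{1}{42}\right) + 71 \cdot 1 = - \frac{11}{6} + 71 = \frac{415}{6}$)
$43708 + N{\left(-4 \right)} = 43708 + \frac{415}{6} = \frac{262663}{6}$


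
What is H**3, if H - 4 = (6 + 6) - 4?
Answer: 1728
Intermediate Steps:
H = 12 (H = 4 + ((6 + 6) - 4) = 4 + (12 - 4) = 4 + 8 = 12)
H**3 = 12**3 = 1728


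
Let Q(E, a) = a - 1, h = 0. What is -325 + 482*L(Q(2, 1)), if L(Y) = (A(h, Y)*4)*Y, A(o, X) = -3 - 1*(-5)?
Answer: -325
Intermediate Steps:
A(o, X) = 2 (A(o, X) = -3 + 5 = 2)
Q(E, a) = -1 + a
L(Y) = 8*Y (L(Y) = (2*4)*Y = 8*Y)
-325 + 482*L(Q(2, 1)) = -325 + 482*(8*(-1 + 1)) = -325 + 482*(8*0) = -325 + 482*0 = -325 + 0 = -325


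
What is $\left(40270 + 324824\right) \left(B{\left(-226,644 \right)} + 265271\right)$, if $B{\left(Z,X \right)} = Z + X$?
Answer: $97001459766$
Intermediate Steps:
$B{\left(Z,X \right)} = X + Z$
$\left(40270 + 324824\right) \left(B{\left(-226,644 \right)} + 265271\right) = \left(40270 + 324824\right) \left(\left(644 - 226\right) + 265271\right) = 365094 \left(418 + 265271\right) = 365094 \cdot 265689 = 97001459766$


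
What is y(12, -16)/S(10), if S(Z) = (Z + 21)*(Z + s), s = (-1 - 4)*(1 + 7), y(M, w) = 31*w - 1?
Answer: 497/930 ≈ 0.53441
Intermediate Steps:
y(M, w) = -1 + 31*w
s = -40 (s = -5*8 = -40)
S(Z) = (-40 + Z)*(21 + Z) (S(Z) = (Z + 21)*(Z - 40) = (21 + Z)*(-40 + Z) = (-40 + Z)*(21 + Z))
y(12, -16)/S(10) = (-1 + 31*(-16))/(-840 + 10² - 19*10) = (-1 - 496)/(-840 + 100 - 190) = -497/(-930) = -497*(-1/930) = 497/930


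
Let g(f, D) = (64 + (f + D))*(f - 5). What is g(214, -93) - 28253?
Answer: 10412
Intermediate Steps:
g(f, D) = (-5 + f)*(64 + D + f) (g(f, D) = (64 + (D + f))*(-5 + f) = (64 + D + f)*(-5 + f) = (-5 + f)*(64 + D + f))
g(214, -93) - 28253 = (-320 + 214² - 5*(-93) + 59*214 - 93*214) - 28253 = (-320 + 45796 + 465 + 12626 - 19902) - 28253 = 38665 - 28253 = 10412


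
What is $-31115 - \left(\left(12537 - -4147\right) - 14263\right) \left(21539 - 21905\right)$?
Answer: $854971$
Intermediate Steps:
$-31115 - \left(\left(12537 - -4147\right) - 14263\right) \left(21539 - 21905\right) = -31115 - \left(\left(12537 + 4147\right) - 14263\right) \left(-366\right) = -31115 - \left(16684 - 14263\right) \left(-366\right) = -31115 - 2421 \left(-366\right) = -31115 - -886086 = -31115 + 886086 = 854971$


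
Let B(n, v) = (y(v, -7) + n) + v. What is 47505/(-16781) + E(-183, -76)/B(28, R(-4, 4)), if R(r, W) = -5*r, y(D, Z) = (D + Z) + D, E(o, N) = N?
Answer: -5123261/1359261 ≈ -3.7691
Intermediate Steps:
y(D, Z) = Z + 2*D
B(n, v) = -7 + n + 3*v (B(n, v) = ((-7 + 2*v) + n) + v = (-7 + n + 2*v) + v = -7 + n + 3*v)
47505/(-16781) + E(-183, -76)/B(28, R(-4, 4)) = 47505/(-16781) - 76/(-7 + 28 + 3*(-5*(-4))) = 47505*(-1/16781) - 76/(-7 + 28 + 3*20) = -47505/16781 - 76/(-7 + 28 + 60) = -47505/16781 - 76/81 = -5123261/1359261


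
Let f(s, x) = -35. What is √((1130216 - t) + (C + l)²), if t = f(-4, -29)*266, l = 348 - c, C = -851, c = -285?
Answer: 5*√47482 ≈ 1089.5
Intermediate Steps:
l = 633 (l = 348 - 1*(-285) = 348 + 285 = 633)
t = -9310 (t = -35*266 = -9310)
√((1130216 - t) + (C + l)²) = √((1130216 - 1*(-9310)) + (-851 + 633)²) = √((1130216 + 9310) + (-218)²) = √(1139526 + 47524) = √1187050 = 5*√47482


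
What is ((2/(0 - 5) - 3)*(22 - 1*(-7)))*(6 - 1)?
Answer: -493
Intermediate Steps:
((2/(0 - 5) - 3)*(22 - 1*(-7)))*(6 - 1) = ((2/(-5) - 3)*(22 + 7))*5 = ((2*(-1/5) - 3)*29)*5 = ((-2/5 - 3)*29)*5 = -17/5*29*5 = -493/5*5 = -493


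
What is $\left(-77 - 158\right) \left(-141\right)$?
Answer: $33135$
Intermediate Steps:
$\left(-77 - 158\right) \left(-141\right) = \left(-235\right) \left(-141\right) = 33135$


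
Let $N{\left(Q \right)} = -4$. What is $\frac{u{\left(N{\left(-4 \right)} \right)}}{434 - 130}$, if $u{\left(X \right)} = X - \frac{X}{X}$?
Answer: $- \frac{5}{304} \approx -0.016447$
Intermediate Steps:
$u{\left(X \right)} = -1 + X$ ($u{\left(X \right)} = X - 1 = -1 + X$)
$\frac{u{\left(N{\left(-4 \right)} \right)}}{434 - 130} = \frac{-1 - 4}{434 - 130} = - \frac{5}{304}$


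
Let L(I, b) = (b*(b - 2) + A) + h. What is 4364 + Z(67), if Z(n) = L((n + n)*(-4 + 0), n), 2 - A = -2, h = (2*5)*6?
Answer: 8783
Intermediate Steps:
h = 60 (h = 10*6 = 60)
A = 4 (A = 2 - 1*(-2) = 2 + 2 = 4)
L(I, b) = 64 + b*(-2 + b) (L(I, b) = (b*(b - 2) + 4) + 60 = (b*(-2 + b) + 4) + 60 = (4 + b*(-2 + b)) + 60 = 64 + b*(-2 + b))
Z(n) = 64 + n**2 - 2*n
4364 + Z(67) = 4364 + (64 + 67**2 - 2*67) = 4364 + (64 + 4489 - 134) = 4364 + 4419 = 8783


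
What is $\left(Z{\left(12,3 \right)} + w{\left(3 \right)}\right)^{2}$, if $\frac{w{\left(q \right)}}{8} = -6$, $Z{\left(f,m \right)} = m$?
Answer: $2025$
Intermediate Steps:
$w{\left(q \right)} = -48$ ($w{\left(q \right)} = 8 \left(-6\right) = -48$)
$\left(Z{\left(12,3 \right)} + w{\left(3 \right)}\right)^{2} = \left(3 - 48\right)^{2} = \left(-45\right)^{2} = 2025$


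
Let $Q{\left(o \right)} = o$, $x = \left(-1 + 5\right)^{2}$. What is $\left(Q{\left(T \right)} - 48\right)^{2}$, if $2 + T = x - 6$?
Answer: $1600$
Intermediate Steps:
$x = 16$ ($x = 4^{2} = 16$)
$T = 8$ ($T = -2 + \left(16 - 6\right) = -2 + 10 = 8$)
$\left(Q{\left(T \right)} - 48\right)^{2} = \left(8 - 48\right)^{2} = \left(-40\right)^{2} = 1600$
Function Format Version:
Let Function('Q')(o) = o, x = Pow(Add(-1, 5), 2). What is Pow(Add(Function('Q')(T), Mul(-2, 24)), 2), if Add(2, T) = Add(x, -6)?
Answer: 1600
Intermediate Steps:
x = 16 (x = Pow(4, 2) = 16)
T = 8 (T = Add(-2, Add(16, -6)) = Add(-2, 10) = 8)
Pow(Add(Function('Q')(T), Mul(-2, 24)), 2) = Pow(Add(8, Mul(-2, 24)), 2) = Pow(Add(8, -48), 2) = Pow(-40, 2) = 1600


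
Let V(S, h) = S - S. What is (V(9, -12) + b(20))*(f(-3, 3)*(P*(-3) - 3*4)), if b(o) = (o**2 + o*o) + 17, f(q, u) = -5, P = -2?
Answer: 24510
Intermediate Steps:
V(S, h) = 0
b(o) = 17 + 2*o**2 (b(o) = (o**2 + o**2) + 17 = 2*o**2 + 17 = 17 + 2*o**2)
(V(9, -12) + b(20))*(f(-3, 3)*(P*(-3) - 3*4)) = (0 + (17 + 2*20**2))*(-5*(-2*(-3) - 3*4)) = (0 + (17 + 2*400))*(-5*(6 - 12)) = (0 + (17 + 800))*(-5*(-6)) = (0 + 817)*30 = 817*30 = 24510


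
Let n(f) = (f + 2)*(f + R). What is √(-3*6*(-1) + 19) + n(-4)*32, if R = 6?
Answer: -128 + √37 ≈ -121.92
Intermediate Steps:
n(f) = (2 + f)*(6 + f) (n(f) = (f + 2)*(f + 6) = (2 + f)*(6 + f))
√(-3*6*(-1) + 19) + n(-4)*32 = √(-3*6*(-1) + 19) + (12 + (-4)² + 8*(-4))*32 = √(-18*(-1) + 19) + (12 + 16 - 32)*32 = √(18 + 19) - 4*32 = √37 - 128 = -128 + √37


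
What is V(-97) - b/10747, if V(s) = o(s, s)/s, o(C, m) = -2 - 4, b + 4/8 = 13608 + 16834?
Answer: -5776687/2084918 ≈ -2.7707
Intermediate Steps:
b = 60883/2 (b = -½ + (13608 + 16834) = -½ + 30442 = 60883/2 ≈ 30442.)
o(C, m) = -6
V(s) = -6/s
V(-97) - b/10747 = -6/(-97) - 60883/(2*10747) = -6*(-1/97) - 60883/(2*10747) = 6/97 - 1*60883/21494 = 6/97 - 60883/21494 = -5776687/2084918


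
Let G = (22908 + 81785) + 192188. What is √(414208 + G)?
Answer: √711089 ≈ 843.26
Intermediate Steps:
G = 296881 (G = 104693 + 192188 = 296881)
√(414208 + G) = √(414208 + 296881) = √711089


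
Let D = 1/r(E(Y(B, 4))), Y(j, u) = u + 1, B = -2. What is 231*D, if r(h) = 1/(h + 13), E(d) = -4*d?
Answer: -1617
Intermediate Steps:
Y(j, u) = 1 + u
r(h) = 1/(13 + h)
D = -7 (D = 1/(1/(13 - 4*(1 + 4))) = 1/(1/(13 - 4*5)) = 1/(1/(13 - 20)) = 1/(1/(-7)) = 1/(-⅐) = -7)
231*D = 231*(-7) = -1617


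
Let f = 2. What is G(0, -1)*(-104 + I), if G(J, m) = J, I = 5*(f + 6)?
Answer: 0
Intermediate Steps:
I = 40 (I = 5*(2 + 6) = 5*8 = 40)
G(0, -1)*(-104 + I) = 0*(-104 + 40) = 0*(-64) = 0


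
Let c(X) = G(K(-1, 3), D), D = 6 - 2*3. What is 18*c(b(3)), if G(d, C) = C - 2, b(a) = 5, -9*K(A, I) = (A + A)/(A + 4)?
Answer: -36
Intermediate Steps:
K(A, I) = -2*A/(9*(4 + A)) (K(A, I) = -(A + A)/(9*(A + 4)) = -2*A/(9*(4 + A)))
D = 0 (D = 6 - 6 = 0)
G(d, C) = -2 + C
c(X) = -2 (c(X) = -2 + 0 = -2)
18*c(b(3)) = 18*(-2) = -36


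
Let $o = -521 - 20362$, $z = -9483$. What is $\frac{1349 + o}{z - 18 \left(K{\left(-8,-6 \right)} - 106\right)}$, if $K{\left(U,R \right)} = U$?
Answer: $\frac{19534}{7431} \approx 2.6287$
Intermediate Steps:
$o = -20883$
$\frac{1349 + o}{z - 18 \left(K{\left(-8,-6 \right)} - 106\right)} = \frac{1349 - 20883}{-9483 - 18 \left(-8 - 106\right)} = - \frac{19534}{-9483 - -2052} = - \frac{19534}{-9483 + 2052} = - \frac{19534}{-7431} = \left(-19534\right) \left(- \frac{1}{7431}\right) = \frac{19534}{7431}$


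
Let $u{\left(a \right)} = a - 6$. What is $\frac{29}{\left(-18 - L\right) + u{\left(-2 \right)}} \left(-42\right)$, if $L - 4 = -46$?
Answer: $- \frac{609}{8} \approx -76.125$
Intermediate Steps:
$L = -42$ ($L = 4 - 46 = -42$)
$u{\left(a \right)} = -6 + a$ ($u{\left(a \right)} = a - 6 = -6 + a$)
$\frac{29}{\left(-18 - L\right) + u{\left(-2 \right)}} \left(-42\right) = \frac{29}{\left(-18 - -42\right) - 8} \left(-42\right) = \frac{29}{\left(-18 + 42\right) - 8} \left(-42\right) = \frac{29}{24 - 8} \left(-42\right) = \frac{29}{16} \left(-42\right) = - \frac{609}{8}$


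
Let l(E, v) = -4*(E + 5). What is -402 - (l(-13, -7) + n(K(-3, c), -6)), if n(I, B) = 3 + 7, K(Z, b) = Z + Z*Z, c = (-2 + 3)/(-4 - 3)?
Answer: -444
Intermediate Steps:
c = -1/7 (c = 1/(-7) = 1*(-1/7) = -1/7 ≈ -0.14286)
K(Z, b) = Z + Z**2
n(I, B) = 10
l(E, v) = -20 - 4*E (l(E, v) = -4*(5 + E) = -20 - 4*E)
-402 - (l(-13, -7) + n(K(-3, c), -6)) = -402 - ((-20 - 4*(-13)) + 10) = -402 - ((-20 + 52) + 10) = -402 - (32 + 10) = -402 - 1*42 = -402 - 42 = -444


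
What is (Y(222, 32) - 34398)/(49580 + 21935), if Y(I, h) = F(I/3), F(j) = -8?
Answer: -34406/71515 ≈ -0.48110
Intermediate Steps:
Y(I, h) = -8
(Y(222, 32) - 34398)/(49580 + 21935) = (-8 - 34398)/(49580 + 21935) = -34406/71515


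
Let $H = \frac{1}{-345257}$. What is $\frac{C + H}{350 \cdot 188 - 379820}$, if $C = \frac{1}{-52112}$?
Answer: $\frac{56767}{807122590690240} \approx 7.0333 \cdot 10^{-11}$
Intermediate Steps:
$H = - \frac{1}{345257} \approx -2.8964 \cdot 10^{-6}$
$C = - \frac{1}{52112} \approx -1.9189 \cdot 10^{-5}$
$\frac{C + H}{350 \cdot 188 - 379820} = \frac{- \frac{1}{52112} - \frac{1}{345257}}{350 \cdot 188 - 379820} = - \frac{397369}{17992032784 \left(65800 - 379820\right)} = - \frac{397369}{17992032784 \left(-314020\right)} = \left(- \frac{397369}{17992032784}\right) \left(- \frac{1}{314020}\right) = \frac{56767}{807122590690240}$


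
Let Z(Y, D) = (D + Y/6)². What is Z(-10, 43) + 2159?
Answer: 34807/9 ≈ 3867.4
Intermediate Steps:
Z(Y, D) = (D + Y/6)² (Z(Y, D) = (D + Y*(⅙))² = (D + Y/6)²)
Z(-10, 43) + 2159 = (-10 + 6*43)²/36 + 2159 = (-10 + 258)²/36 + 2159 = (1/36)*248² + 2159 = (1/36)*61504 + 2159 = 15376/9 + 2159 = 34807/9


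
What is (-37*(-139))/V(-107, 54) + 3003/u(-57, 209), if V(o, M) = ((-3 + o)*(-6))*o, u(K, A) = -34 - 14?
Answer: -17693227/282480 ≈ -62.635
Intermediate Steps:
u(K, A) = -48
V(o, M) = o*(18 - 6*o) (V(o, M) = (18 - 6*o)*o = o*(18 - 6*o))
(-37*(-139))/V(-107, 54) + 3003/u(-57, 209) = (-37*(-139))/((6*(-107)*(3 - 1*(-107)))) + 3003/(-48) = 5143/((6*(-107)*(3 + 107))) + 3003*(-1/48) = 5143/((6*(-107)*110)) - 1001/16 = 5143/(-70620) - 1001/16 = 5143*(-1/70620) - 1001/16 = -5143/70620 - 1001/16 = -17693227/282480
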